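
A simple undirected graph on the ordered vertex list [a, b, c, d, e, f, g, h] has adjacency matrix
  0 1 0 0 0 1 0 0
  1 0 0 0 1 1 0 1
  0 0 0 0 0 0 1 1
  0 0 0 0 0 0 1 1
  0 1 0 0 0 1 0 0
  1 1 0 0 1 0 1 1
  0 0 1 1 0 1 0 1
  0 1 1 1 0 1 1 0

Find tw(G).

A width-2 tree decomposition is:
Bags: B1 = {d, g, h}  B2 = {f, g, h}  B3 = {b, f, h}  B4 = {a, b, f}  B5 = {b, e, f}  B6 = {c, g, h}
Tree: B1–B2, B2–B3, B3–B4, B4–B5, B1–B6
Every bag has size at most 3, so the width is 3 − 1 = 2 and tw(G) ≤ 2. On the other hand G contains the 3-clique {d, g, h}. A clique must lie in a single bag of any decomposition, so no decomposition can have width below 2. Combining the bounds, tw(G) = 2.

2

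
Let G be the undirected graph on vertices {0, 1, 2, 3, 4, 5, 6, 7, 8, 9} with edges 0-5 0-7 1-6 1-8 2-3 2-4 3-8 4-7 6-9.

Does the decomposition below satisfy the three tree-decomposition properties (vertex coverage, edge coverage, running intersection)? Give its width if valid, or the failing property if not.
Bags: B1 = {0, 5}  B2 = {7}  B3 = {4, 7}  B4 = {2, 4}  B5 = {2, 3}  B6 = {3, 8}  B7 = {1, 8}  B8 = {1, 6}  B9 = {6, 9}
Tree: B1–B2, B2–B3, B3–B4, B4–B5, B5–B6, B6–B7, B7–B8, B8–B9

A tree decomposition must satisfy three properties: every vertex lies in some bag; for every edge, both endpoints lie together in some bag; and for every vertex, the bags containing it form a connected subtree. Here edge (0,7) lies in no bag, so the decomposition is invalid.

No — edge (0,7) lies in no bag.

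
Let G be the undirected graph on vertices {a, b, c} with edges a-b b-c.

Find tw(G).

A width-1 tree decomposition is:
Bags: B1 = {b, c}  B2 = {a, b}
Tree: B1–B2
The largest bag has 2 vertices, giving width 1; this decomposition certifies tw(G) ≤ 1. Any graph with an edge has treewidth ≥ 1, and G has the edge b–c. The upper and lower bounds meet at 1, so that is the treewidth.

1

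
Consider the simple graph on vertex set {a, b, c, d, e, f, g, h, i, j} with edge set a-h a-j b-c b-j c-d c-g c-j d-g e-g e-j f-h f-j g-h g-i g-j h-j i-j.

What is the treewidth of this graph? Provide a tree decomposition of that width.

Each bag holds 3 vertices, so the decomposition has width 2, which upper-bounds the treewidth. Conversely, {c, d, g} is a clique of size 3, and the vertices of any clique must share a bag in every tree decomposition; so some bag has ≥ 3 vertices and tw(G) ≥ 2. The upper and lower bounds meet at 2, so that is the treewidth.

Treewidth 2.
One such decomposition:
Bags: B1 = {g, h, j}  B2 = {c, g, j}  B3 = {b, c, j}  B4 = {e, g, j}  B5 = {a, h, j}  B6 = {g, i, j}  B7 = {f, h, j}  B8 = {c, d, g}
Tree: B1–B2, B2–B3, B1–B4, B1–B5, B1–B6, B1–B7, B2–B8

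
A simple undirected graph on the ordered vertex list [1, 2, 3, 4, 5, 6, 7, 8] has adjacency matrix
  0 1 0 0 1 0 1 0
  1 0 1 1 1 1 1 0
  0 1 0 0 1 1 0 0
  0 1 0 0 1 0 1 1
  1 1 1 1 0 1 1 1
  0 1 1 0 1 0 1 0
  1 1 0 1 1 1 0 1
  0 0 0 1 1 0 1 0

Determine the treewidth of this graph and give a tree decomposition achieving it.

Treewidth 3.
Bags: B1 = {4, 5, 7, 8}  B2 = {2, 4, 5, 7}  B3 = {2, 5, 6, 7}  B4 = {2, 3, 5, 6}  B5 = {1, 2, 5, 7}
Tree: B1–B2, B2–B3, B3–B4, B3–B5

The largest bag has 4 vertices, giving width 3; this decomposition certifies tw(G) ≤ 3. For the lower bound, the 4 vertices {4, 5, 7, 8} are pairwise adjacent, and any tree decomposition puts a clique entirely inside one bag — forcing width ≥ 3. The upper and lower bounds meet at 3, so that is the treewidth.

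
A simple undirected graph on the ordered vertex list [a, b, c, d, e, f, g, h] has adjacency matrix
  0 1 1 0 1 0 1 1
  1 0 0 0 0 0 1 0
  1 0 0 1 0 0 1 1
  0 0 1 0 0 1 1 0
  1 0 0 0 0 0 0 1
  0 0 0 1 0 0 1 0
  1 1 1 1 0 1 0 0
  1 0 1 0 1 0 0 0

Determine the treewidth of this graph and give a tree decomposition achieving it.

Treewidth 2.
One such decomposition:
Bags: B1 = {c, d, g}  B2 = {a, c, g}  B3 = {a, c, h}  B4 = {a, e, h}  B5 = {d, f, g}  B6 = {a, b, g}
Tree: B1–B2, B2–B3, B3–B4, B1–B5, B2–B6

The largest bag has 3 vertices, giving width 2; this decomposition certifies tw(G) ≤ 2. Conversely, {c, d, g} is a clique of size 3, and the vertices of any clique must share a bag in every tree decomposition; so some bag has ≥ 3 vertices and tw(G) ≥ 2. Combining the bounds, tw(G) = 2.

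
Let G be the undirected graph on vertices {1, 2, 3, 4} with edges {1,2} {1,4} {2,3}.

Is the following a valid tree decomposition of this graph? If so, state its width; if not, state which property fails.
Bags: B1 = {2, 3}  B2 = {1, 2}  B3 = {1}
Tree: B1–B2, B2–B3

No — vertex 4 appears in no bag.

A tree decomposition must satisfy three properties: every vertex lies in some bag; for every edge, both endpoints lie together in some bag; and for every vertex, the bags containing it form a connected subtree. Here vertex 4 appears in no bag, so the decomposition is invalid.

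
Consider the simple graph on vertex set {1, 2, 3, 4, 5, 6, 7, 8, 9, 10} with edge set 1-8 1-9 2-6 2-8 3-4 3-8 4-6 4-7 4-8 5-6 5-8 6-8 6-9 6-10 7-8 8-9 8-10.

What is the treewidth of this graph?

A width-2 tree decomposition is:
Bags: B1 = {4, 7, 8}  B2 = {3, 4, 8}  B3 = {4, 6, 8}  B4 = {5, 6, 8}  B5 = {2, 6, 8}  B6 = {6, 8, 9}  B7 = {1, 8, 9}  B8 = {6, 8, 10}
Tree: B1–B2, B2–B3, B3–B4, B3–B5, B3–B6, B6–B7, B5–B8
Every bag has size at most 3, so the width is 3 − 1 = 2 and tw(G) ≤ 2. For the lower bound, the 3 vertices {1, 8, 9} are pairwise adjacent, and any tree decomposition puts a clique entirely inside one bag — forcing width ≥ 2. Hence tw(G) = 2 exactly.

2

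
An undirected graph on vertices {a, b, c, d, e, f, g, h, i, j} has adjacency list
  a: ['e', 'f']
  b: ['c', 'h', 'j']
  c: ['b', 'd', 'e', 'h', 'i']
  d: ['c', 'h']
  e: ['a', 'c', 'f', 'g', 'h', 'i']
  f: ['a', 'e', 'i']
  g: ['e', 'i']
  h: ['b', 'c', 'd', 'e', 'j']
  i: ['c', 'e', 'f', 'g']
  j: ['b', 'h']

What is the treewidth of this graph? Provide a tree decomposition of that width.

Treewidth 2.
One such decomposition:
Bags: B1 = {e, g, i}  B2 = {e, f, i}  B3 = {c, e, i}  B4 = {c, e, h}  B5 = {a, e, f}  B6 = {b, c, h}  B7 = {b, h, j}  B8 = {c, d, h}
Tree: B1–B2, B1–B3, B3–B4, B2–B5, B4–B6, B6–B7, B6–B8

The largest bag has 3 vertices, giving width 2; this decomposition certifies tw(G) ≤ 2. On the other hand G contains the 3-clique {c, d, h}. A clique must lie in a single bag of any decomposition, so no decomposition can have width below 2. The upper and lower bounds meet at 2, so that is the treewidth.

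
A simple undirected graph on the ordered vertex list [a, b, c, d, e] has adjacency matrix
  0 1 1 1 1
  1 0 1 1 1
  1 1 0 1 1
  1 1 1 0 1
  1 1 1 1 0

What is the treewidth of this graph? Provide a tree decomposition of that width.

With just one bag of size 5, the width is 5 − 1 = 4, so tw(G) ≤ 4. Conversely, {a, b, c, d, e} is a clique of size 5, and the vertices of any clique must share a bag in every tree decomposition; so some bag has ≥ 5 vertices and tw(G) ≥ 4. Therefore the treewidth is 4.

Treewidth 4.
One such decomposition:
Bags: B1 = {a, b, c, d, e}
Tree: (single bag)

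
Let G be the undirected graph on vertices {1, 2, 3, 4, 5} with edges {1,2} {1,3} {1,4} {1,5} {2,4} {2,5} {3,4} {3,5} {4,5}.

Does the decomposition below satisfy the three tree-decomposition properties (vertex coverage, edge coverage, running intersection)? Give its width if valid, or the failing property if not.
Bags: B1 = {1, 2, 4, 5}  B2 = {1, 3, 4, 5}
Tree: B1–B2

Yes; width 3.

Vertex coverage: the bags together contain {1, 2, 3, 4, 5}, the full vertex set. Edge coverage: each edge of G has both endpoints in at least one bag. Running intersection: for every vertex, the bags containing it form a connected subtree. All three properties hold, so this is a valid tree decomposition of width max|bag| − 1 = 3, and hence tw(G) ≤ 3.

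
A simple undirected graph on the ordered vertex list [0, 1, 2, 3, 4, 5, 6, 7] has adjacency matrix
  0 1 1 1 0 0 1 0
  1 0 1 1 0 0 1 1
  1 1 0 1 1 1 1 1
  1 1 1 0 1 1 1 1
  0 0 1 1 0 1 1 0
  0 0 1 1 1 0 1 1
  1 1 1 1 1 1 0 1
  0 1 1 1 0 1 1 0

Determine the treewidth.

4

A width-4 tree decomposition is:
Bags: B1 = {1, 2, 3, 6, 7}  B2 = {2, 3, 5, 6, 7}  B3 = {2, 3, 4, 5, 6}  B4 = {0, 1, 2, 3, 6}
Tree: B1–B2, B2–B3, B1–B4
Every bag has size at most 5, so the width is 5 − 1 = 4 and tw(G) ≤ 4. On the other hand G contains the 5-clique {0, 1, 2, 3, 6}. A clique must lie in a single bag of any decomposition, so no decomposition can have width below 4. Therefore the treewidth is 4.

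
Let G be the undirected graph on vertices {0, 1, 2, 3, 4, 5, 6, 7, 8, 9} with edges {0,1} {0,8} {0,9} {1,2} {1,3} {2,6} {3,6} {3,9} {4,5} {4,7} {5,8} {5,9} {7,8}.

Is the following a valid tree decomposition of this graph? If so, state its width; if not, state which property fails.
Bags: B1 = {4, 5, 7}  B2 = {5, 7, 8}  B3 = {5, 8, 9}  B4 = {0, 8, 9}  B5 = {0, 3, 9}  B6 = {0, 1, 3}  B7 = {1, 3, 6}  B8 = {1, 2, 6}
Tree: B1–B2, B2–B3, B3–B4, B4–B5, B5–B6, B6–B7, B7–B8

Vertex coverage: the bags together contain {0, 1, 2, 3, 4, 5, 6, 7, 8, 9}, the full vertex set. Edge coverage: each edge of G has both endpoints in at least one bag. Running intersection: for every vertex, the bags containing it form a connected subtree. All three properties hold, so this is a valid tree decomposition of width max|bag| − 1 = 2, and hence tw(G) ≤ 2.

Yes; width 2.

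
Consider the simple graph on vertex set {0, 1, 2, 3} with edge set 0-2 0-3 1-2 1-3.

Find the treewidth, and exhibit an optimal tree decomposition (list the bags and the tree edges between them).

The largest bag has 3 vertices, giving width 2; this decomposition certifies tw(G) ≤ 2. Since 0–3–1–2–0 is a cycle in G, G is not acyclic. Forests are exactly the graphs of treewidth ≤ 1, so tw(G) ≥ 2. Therefore the treewidth is 2.

Treewidth 2.
Bags: B1 = {0, 1, 3}  B2 = {0, 1, 2}
Tree: B1–B2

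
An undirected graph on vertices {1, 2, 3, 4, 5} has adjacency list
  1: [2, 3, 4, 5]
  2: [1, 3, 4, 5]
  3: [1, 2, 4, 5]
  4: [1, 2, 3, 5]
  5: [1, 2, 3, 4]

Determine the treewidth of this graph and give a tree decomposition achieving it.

Treewidth 4.
Bags: B1 = {1, 2, 3, 4, 5}
Tree: (single bag)

With just one bag of size 5, the width is 5 − 1 = 4, so tw(G) ≤ 4. Conversely, {1, 2, 3, 4, 5} is a clique of size 5, and the vertices of any clique must share a bag in every tree decomposition; so some bag has ≥ 5 vertices and tw(G) ≥ 4. Combining the bounds, tw(G) = 4.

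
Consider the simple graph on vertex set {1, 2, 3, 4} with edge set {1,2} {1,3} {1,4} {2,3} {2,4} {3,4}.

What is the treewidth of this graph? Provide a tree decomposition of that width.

With just one bag of size 4, the width is 4 − 1 = 3, so tw(G) ≤ 3. For the lower bound, the 4 vertices {1, 2, 3, 4} are pairwise adjacent, and any tree decomposition puts a clique entirely inside one bag — forcing width ≥ 3. Combining the bounds, tw(G) = 3.

Treewidth 3.
One optimal decomposition is:
Bags: B1 = {1, 2, 3, 4}
Tree: (single bag)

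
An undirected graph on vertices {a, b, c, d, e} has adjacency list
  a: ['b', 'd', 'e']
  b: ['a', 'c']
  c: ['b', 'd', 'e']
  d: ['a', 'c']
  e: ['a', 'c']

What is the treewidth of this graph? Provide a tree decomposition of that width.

Treewidth 2.
One optimal decomposition is:
Bags: B1 = {a, c, d}  B2 = {a, c, e}  B3 = {a, b, c}
Tree: B1–B2, B2–B3

Every bag has size at most 3, so the width is 3 − 1 = 2 and tw(G) ≤ 2. For the lower bound, G contains the cycle d–c–e–a–d, so G is not a forest; only forests have treewidth ≤ 1, hence tw(G) ≥ 2. Therefore the treewidth is 2.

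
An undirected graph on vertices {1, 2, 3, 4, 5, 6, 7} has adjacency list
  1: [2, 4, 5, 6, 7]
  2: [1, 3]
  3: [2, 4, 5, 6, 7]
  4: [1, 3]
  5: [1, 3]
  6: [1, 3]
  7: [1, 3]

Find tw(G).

2

A width-2 tree decomposition is:
Bags: B1 = {1, 2, 3}  B2 = {1, 3, 6}  B3 = {1, 3, 7}  B4 = {1, 3, 4}  B5 = {1, 3, 5}
Tree: B1–B2, B2–B3, B3–B4, B4–B5
Each bag holds 3 vertices, so the decomposition has width 2, which upper-bounds the treewidth. The edges 3–2–1–6–3 form a cycle, so G is not a tree and its treewidth is at least 2. Combining the bounds, tw(G) = 2.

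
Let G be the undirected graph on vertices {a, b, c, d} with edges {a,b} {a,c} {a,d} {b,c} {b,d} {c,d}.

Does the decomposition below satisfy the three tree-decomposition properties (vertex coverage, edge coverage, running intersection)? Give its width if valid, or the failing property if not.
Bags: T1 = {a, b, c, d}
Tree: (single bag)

Yes; width 3.

Vertex coverage: the bags together contain {a, b, c, d}, the full vertex set. Edge coverage: each edge of G has both endpoints in at least one bag. Running intersection: for every vertex, the bags containing it form a connected subtree. All three properties hold, so this is a valid tree decomposition of width max|bag| − 1 = 3, and hence tw(G) ≤ 3.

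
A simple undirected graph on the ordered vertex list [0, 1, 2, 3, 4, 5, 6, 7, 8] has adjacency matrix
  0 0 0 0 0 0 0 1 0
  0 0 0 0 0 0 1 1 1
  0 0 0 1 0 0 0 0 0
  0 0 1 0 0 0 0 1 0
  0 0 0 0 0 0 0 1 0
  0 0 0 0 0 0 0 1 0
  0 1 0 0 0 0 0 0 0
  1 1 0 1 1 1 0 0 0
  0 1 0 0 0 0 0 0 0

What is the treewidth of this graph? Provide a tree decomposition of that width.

Treewidth 1.
Bags: B1 = {1, 7}  B2 = {1, 8}  B3 = {5, 7}  B4 = {3, 7}  B5 = {1, 6}  B6 = {2, 3}  B7 = {0, 7}  B8 = {4, 7}
Tree: B1–B2, B1–B3, B1–B4, B2–B5, B4–B6, B3–B7, B7–B8

Every bag has size at most 2, so the width is 2 − 1 = 1 and tw(G) ≤ 1. G has an edge, so its treewidth is at least 1. The upper and lower bounds meet at 1, so that is the treewidth.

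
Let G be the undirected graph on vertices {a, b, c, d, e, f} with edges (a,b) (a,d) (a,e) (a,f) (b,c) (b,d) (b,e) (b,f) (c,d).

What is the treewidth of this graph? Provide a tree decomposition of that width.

Each bag holds 3 vertices, so the decomposition has width 2, which upper-bounds the treewidth. On the other hand G contains the 3-clique {b, c, d}. A clique must lie in a single bag of any decomposition, so no decomposition can have width below 2. Combining the bounds, tw(G) = 2.

Treewidth 2.
One optimal decomposition is:
Bags: B1 = {a, b, f}  B2 = {a, b, d}  B3 = {a, b, e}  B4 = {b, c, d}
Tree: B1–B2, B1–B3, B2–B4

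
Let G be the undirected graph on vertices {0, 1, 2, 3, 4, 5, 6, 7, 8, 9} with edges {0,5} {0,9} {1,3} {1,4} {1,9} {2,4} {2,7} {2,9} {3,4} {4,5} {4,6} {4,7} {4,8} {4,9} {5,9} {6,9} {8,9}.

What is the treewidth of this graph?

2

A width-2 tree decomposition is:
Bags: B1 = {1, 4, 9}  B2 = {4, 8, 9}  B3 = {2, 4, 9}  B4 = {4, 5, 9}  B5 = {2, 4, 7}  B6 = {0, 5, 9}  B7 = {1, 3, 4}  B8 = {4, 6, 9}
Tree: B1–B2, B1–B3, B1–B4, B3–B5, B4–B6, B1–B7, B1–B8
Each bag holds 3 vertices, so the decomposition has width 2, which upper-bounds the treewidth. For the lower bound, the 3 vertices {0, 5, 9} are pairwise adjacent, and any tree decomposition puts a clique entirely inside one bag — forcing width ≥ 2. Hence tw(G) = 2 exactly.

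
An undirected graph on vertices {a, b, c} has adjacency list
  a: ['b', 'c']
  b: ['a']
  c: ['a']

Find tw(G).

A width-1 tree decomposition is:
Bags: B1 = {a, b}  B2 = {a, c}
Tree: B1–B2
Each bag holds 2 vertices, so the decomposition has width 1, which upper-bounds the treewidth. Any graph with an edge has treewidth ≥ 1, and G has the edge a–b. Hence tw(G) = 1 exactly.

1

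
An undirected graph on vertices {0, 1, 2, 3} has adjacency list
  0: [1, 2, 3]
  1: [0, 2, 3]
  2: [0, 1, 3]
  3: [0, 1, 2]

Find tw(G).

3

A width-3 tree decomposition is:
Bags: B1 = {0, 1, 2, 3}
Tree: (single bag)
With just one bag of size 4, the width is 4 − 1 = 3, so tw(G) ≤ 3. On the other hand G contains the 4-clique {0, 1, 2, 3}. A clique must lie in a single bag of any decomposition, so no decomposition can have width below 3. Therefore the treewidth is 3.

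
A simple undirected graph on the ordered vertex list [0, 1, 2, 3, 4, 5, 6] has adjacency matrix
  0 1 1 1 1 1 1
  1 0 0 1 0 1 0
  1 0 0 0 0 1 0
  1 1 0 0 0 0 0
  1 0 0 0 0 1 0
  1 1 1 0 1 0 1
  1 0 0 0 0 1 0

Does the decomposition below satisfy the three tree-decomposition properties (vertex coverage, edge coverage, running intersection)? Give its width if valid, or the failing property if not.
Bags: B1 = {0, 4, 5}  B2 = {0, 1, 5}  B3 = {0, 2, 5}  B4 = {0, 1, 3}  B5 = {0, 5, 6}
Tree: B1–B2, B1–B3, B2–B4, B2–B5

Every vertex of G appears in some bag (union = {0, 1, 2, 3, 4, 5, 6}); every edge is covered by a bag; and for each vertex v the set of bags containing v is connected in the bag tree. The decomposition is therefore valid. The largest bag has 3 vertices, so the width is 2.

Yes; width 2.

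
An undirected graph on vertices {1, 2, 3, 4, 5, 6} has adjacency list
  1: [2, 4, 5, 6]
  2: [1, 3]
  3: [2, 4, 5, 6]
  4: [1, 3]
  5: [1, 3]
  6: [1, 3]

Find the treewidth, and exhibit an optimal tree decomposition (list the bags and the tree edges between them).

The largest bag has 3 vertices, giving width 2; this decomposition certifies tw(G) ≤ 2. The edges 6–1–4–3–6 form a cycle, so G is not a tree and its treewidth is at least 2. Therefore the treewidth is 2.

Treewidth 2.
Bags: B1 = {1, 3, 6}  B2 = {1, 3, 4}  B3 = {1, 2, 3}  B4 = {1, 3, 5}
Tree: B1–B2, B2–B3, B3–B4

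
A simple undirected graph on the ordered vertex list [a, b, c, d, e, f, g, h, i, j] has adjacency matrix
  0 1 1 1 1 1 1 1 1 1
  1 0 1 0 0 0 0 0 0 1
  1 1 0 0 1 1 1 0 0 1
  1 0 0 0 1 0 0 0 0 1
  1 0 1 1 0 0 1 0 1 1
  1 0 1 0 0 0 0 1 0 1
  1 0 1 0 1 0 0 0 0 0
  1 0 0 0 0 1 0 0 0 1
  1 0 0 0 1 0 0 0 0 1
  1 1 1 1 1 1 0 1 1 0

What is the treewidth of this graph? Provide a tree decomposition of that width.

Treewidth 3.
One such decomposition:
Bags: B1 = {a, c, e, j}  B2 = {a, b, c, j}  B3 = {a, c, f, j}  B4 = {a, f, h, j}  B5 = {a, e, i, j}  B6 = {a, d, e, j}  B7 = {a, c, e, g}
Tree: B1–B2, B2–B3, B3–B4, B1–B5, B5–B6, B1–B7

The largest bag has 4 vertices, giving width 3; this decomposition certifies tw(G) ≤ 3. For the lower bound, the 4 vertices {a, c, e, g} are pairwise adjacent, and any tree decomposition puts a clique entirely inside one bag — forcing width ≥ 3. The upper and lower bounds meet at 3, so that is the treewidth.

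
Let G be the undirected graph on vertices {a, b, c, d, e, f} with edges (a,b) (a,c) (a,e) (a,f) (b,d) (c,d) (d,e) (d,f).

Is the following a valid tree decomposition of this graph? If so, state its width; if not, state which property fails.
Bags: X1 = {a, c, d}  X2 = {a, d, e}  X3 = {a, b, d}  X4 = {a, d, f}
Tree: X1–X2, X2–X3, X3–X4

Vertex coverage: the bags together contain {a, b, c, d, e, f}, the full vertex set. Edge coverage: each edge of G has both endpoints in at least one bag. Running intersection: for every vertex, the bags containing it form a connected subtree. All three properties hold, so this is a valid tree decomposition of width max|bag| − 1 = 2, and hence tw(G) ≤ 2.

Yes; width 2.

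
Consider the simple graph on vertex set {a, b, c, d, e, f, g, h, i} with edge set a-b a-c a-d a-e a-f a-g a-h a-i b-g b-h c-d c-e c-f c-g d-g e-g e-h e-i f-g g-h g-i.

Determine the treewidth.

3

A width-3 tree decomposition is:
Bags: B1 = {a, c, e, g}  B2 = {a, e, g, h}  B3 = {a, c, d, g}  B4 = {a, c, f, g}  B5 = {a, e, g, i}  B6 = {a, b, g, h}
Tree: B1–B2, B1–B3, B1–B4, B1–B5, B2–B6
Every bag has size at most 4, so the width is 4 − 1 = 3 and tw(G) ≤ 3. Conversely, {a, e, g, h} is a clique of size 4, and the vertices of any clique must share a bag in every tree decomposition; so some bag has ≥ 4 vertices and tw(G) ≥ 3. The upper and lower bounds meet at 3, so that is the treewidth.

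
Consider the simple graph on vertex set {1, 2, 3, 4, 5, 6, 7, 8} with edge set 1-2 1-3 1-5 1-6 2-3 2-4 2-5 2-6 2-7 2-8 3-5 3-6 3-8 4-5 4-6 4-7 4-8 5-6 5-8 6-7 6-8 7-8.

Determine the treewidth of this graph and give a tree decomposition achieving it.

Every bag has size at most 5, so the width is 5 − 1 = 4 and tw(G) ≤ 4. For the lower bound, the 5 vertices {2, 3, 5, 6, 8} are pairwise adjacent, and any tree decomposition puts a clique entirely inside one bag — forcing width ≥ 4. Therefore the treewidth is 4.

Treewidth 4.
One such decomposition:
Bags: B1 = {1, 2, 3, 5, 6}  B2 = {2, 3, 5, 6, 8}  B3 = {2, 4, 5, 6, 8}  B4 = {2, 4, 6, 7, 8}
Tree: B1–B2, B2–B3, B3–B4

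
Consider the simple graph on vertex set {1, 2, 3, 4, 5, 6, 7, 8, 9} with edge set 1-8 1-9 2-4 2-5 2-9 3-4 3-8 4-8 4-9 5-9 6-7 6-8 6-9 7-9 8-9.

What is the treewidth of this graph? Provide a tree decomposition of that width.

Treewidth 2.
Bags: B1 = {2, 4, 9}  B2 = {4, 8, 9}  B3 = {6, 8, 9}  B4 = {3, 4, 8}  B5 = {1, 8, 9}  B6 = {6, 7, 9}  B7 = {2, 5, 9}
Tree: B1–B2, B2–B3, B2–B4, B2–B5, B3–B6, B1–B7

The largest bag has 3 vertices, giving width 2; this decomposition certifies tw(G) ≤ 2. Conversely, {1, 8, 9} is a clique of size 3, and the vertices of any clique must share a bag in every tree decomposition; so some bag has ≥ 3 vertices and tw(G) ≥ 2. Hence tw(G) = 2 exactly.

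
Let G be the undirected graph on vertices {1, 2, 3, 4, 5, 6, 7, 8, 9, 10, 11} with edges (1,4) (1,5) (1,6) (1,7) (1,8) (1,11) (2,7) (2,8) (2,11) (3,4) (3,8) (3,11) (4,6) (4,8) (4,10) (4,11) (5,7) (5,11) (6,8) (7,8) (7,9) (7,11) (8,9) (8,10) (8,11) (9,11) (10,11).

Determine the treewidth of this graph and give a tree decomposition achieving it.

Treewidth 3.
Bags: B1 = {1, 4, 8, 11}  B2 = {4, 8, 10, 11}  B3 = {1, 7, 8, 11}  B4 = {3, 4, 8, 11}  B5 = {1, 5, 7, 11}  B6 = {1, 4, 6, 8}  B7 = {7, 8, 9, 11}  B8 = {2, 7, 8, 11}
Tree: B1–B2, B1–B3, B2–B4, B3–B5, B1–B6, B3–B7, B7–B8

The largest bag has 4 vertices, giving width 3; this decomposition certifies tw(G) ≤ 3. On the other hand G contains the 4-clique {7, 8, 9, 11}. A clique must lie in a single bag of any decomposition, so no decomposition can have width below 3. The upper and lower bounds meet at 3, so that is the treewidth.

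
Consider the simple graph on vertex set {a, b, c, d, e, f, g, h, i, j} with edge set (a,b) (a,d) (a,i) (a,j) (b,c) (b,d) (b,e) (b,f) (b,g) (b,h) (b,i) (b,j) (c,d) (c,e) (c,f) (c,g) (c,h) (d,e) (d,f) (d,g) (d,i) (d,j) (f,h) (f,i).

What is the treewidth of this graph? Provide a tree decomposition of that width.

Treewidth 3.
One optimal decomposition is:
Bags: B1 = {b, c, d, f}  B2 = {b, d, f, i}  B3 = {a, b, d, i}  B4 = {b, c, f, h}  B5 = {b, c, d, e}  B6 = {a, b, d, j}  B7 = {b, c, d, g}
Tree: B1–B2, B2–B3, B1–B4, B1–B5, B3–B6, B1–B7

Each bag holds 4 vertices, so the decomposition has width 3, which upper-bounds the treewidth. For the lower bound, the 4 vertices {a, b, d, j} are pairwise adjacent, and any tree decomposition puts a clique entirely inside one bag — forcing width ≥ 3. The upper and lower bounds meet at 3, so that is the treewidth.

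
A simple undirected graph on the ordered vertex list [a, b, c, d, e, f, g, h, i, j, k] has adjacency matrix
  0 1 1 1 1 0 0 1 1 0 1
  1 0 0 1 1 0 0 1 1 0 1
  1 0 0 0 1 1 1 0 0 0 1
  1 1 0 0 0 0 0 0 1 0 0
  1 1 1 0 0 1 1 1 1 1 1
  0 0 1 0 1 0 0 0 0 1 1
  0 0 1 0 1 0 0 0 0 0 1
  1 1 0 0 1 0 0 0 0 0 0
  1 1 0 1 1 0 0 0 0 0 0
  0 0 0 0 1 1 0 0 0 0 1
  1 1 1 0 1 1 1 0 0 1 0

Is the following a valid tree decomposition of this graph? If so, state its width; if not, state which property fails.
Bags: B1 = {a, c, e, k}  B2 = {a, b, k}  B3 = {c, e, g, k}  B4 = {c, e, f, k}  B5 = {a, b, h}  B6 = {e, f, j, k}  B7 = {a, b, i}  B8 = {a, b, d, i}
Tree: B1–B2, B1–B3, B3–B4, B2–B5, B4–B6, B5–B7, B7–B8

No — edge (e,b) lies in no bag.

A tree decomposition must satisfy three properties: every vertex lies in some bag; for every edge, both endpoints lie together in some bag; and for every vertex, the bags containing it form a connected subtree. Here edge (e,b) lies in no bag, so the decomposition is invalid.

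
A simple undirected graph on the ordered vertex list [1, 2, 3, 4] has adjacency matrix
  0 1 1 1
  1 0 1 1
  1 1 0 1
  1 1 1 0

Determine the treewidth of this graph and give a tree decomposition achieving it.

A single bag containing all 4 vertices is trivially a valid decomposition of width 3. For the lower bound, the 4 vertices {1, 2, 3, 4} are pairwise adjacent, and any tree decomposition puts a clique entirely inside one bag — forcing width ≥ 3. The upper and lower bounds meet at 3, so that is the treewidth.

Treewidth 3.
Bags: B1 = {1, 2, 3, 4}
Tree: (single bag)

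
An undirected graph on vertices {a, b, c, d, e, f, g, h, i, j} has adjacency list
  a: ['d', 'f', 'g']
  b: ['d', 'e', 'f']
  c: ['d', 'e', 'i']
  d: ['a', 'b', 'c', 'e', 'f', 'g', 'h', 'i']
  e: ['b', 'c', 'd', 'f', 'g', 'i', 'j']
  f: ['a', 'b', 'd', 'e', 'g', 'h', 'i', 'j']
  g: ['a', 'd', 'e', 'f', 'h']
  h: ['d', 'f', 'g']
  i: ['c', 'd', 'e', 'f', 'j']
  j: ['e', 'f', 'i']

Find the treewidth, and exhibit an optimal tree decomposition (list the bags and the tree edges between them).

Each bag holds 4 vertices, so the decomposition has width 3, which upper-bounds the treewidth. On the other hand G contains the 4-clique {c, d, e, i}. A clique must lie in a single bag of any decomposition, so no decomposition can have width below 3. The upper and lower bounds meet at 3, so that is the treewidth.

Treewidth 3.
One optimal decomposition is:
Bags: B1 = {b, d, e, f}  B2 = {d, e, f, g}  B3 = {d, f, g, h}  B4 = {d, e, f, i}  B5 = {e, f, i, j}  B6 = {a, d, f, g}  B7 = {c, d, e, i}
Tree: B1–B2, B2–B3, B1–B4, B4–B5, B3–B6, B4–B7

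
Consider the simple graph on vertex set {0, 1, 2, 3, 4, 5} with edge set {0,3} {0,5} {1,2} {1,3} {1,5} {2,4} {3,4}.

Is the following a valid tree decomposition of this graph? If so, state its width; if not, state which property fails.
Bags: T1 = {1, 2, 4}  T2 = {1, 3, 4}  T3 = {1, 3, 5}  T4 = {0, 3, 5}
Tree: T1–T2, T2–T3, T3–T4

Checking the three conditions: (i) the bags cover all of {0, 1, 2, 3, 4, 5}; (ii) for each edge, some bag contains both endpoints; (iii) the bags containing any fixed vertex form a subtree. All hold, so the decomposition is valid with width 3 − 1 = 2.

Yes; width 2.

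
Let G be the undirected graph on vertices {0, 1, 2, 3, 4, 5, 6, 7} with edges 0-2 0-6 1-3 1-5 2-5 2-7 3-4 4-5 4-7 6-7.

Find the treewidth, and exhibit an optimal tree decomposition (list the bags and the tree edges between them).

Each bag holds 3 vertices, so the decomposition has width 2, which upper-bounds the treewidth. Since 0–6–7–2–0 is a cycle in G, G is not acyclic. Forests are exactly the graphs of treewidth ≤ 1, so tw(G) ≥ 2. The upper and lower bounds meet at 2, so that is the treewidth.

Treewidth 2.
Bags: B1 = {0, 2, 6}  B2 = {2, 6, 7}  B3 = {2, 5, 7}  B4 = {4, 5, 7}  B5 = {1, 4, 5}  B6 = {1, 3, 4}
Tree: B1–B2, B2–B3, B3–B4, B4–B5, B5–B6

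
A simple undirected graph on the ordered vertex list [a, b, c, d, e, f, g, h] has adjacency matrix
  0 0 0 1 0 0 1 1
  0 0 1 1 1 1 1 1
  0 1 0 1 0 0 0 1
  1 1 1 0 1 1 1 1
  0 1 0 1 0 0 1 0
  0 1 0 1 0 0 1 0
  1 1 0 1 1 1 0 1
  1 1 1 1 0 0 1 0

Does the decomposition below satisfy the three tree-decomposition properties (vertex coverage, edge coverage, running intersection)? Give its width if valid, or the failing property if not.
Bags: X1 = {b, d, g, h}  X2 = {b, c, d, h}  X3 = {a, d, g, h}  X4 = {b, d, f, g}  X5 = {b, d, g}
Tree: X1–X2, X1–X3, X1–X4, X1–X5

No — vertex e appears in no bag.

A tree decomposition must satisfy three properties: every vertex lies in some bag; for every edge, both endpoints lie together in some bag; and for every vertex, the bags containing it form a connected subtree. Here vertex e appears in no bag, so the decomposition is invalid.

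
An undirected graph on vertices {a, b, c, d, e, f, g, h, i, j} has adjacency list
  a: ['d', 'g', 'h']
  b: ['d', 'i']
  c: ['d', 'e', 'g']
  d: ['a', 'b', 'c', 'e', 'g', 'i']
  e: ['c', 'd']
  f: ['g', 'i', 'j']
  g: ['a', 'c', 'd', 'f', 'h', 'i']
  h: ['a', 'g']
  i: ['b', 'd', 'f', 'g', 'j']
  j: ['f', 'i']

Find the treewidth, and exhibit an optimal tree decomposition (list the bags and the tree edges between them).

The largest bag has 3 vertices, giving width 2; this decomposition certifies tw(G) ≤ 2. On the other hand G contains the 3-clique {c, d, g}. A clique must lie in a single bag of any decomposition, so no decomposition can have width below 2. The upper and lower bounds meet at 2, so that is the treewidth.

Treewidth 2.
One such decomposition:
Bags: B1 = {d, g, i}  B2 = {c, d, g}  B3 = {f, g, i}  B4 = {b, d, i}  B5 = {c, d, e}  B6 = {a, d, g}  B7 = {f, i, j}  B8 = {a, g, h}
Tree: B1–B2, B1–B3, B1–B4, B2–B5, B2–B6, B3–B7, B6–B8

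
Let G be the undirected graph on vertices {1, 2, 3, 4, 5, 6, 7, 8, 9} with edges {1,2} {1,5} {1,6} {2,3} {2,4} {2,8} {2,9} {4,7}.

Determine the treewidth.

A width-1 tree decomposition is:
Bags: B1 = {1, 2}  B2 = {2, 3}  B3 = {2, 4}  B4 = {4, 7}  B5 = {1, 6}  B6 = {2, 9}  B7 = {2, 8}  B8 = {1, 5}
Tree: B1–B2, B1–B3, B3–B4, B1–B5, B2–B6, B1–B7, B1–B8
Each bag holds 2 vertices, so the decomposition has width 1, which upper-bounds the treewidth. Any graph with an edge has treewidth ≥ 1, and G has the edge 2–1. Therefore the treewidth is 1.

1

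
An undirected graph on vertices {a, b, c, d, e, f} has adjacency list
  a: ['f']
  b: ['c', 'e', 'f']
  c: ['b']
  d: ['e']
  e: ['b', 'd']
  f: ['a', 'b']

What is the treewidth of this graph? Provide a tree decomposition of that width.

Each bag holds 2 vertices, so the decomposition has width 1, which upper-bounds the treewidth. Any graph with an edge has treewidth ≥ 1, and G has the edge f–b. The upper and lower bounds meet at 1, so that is the treewidth.

Treewidth 1.
One optimal decomposition is:
Bags: B1 = {b, f}  B2 = {b, c}  B3 = {b, e}  B4 = {a, f}  B5 = {d, e}
Tree: B1–B2, B2–B3, B1–B4, B3–B5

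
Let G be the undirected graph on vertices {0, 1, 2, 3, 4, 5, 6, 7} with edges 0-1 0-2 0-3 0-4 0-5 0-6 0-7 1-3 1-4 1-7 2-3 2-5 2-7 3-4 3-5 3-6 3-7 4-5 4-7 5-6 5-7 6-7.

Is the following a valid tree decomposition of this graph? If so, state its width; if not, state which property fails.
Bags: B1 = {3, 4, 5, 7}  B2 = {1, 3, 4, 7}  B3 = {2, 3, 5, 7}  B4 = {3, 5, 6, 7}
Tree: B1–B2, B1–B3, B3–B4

A tree decomposition must satisfy three properties: every vertex lies in some bag; for every edge, both endpoints lie together in some bag; and for every vertex, the bags containing it form a connected subtree. Here vertex 0 appears in no bag, so the decomposition is invalid.

No — vertex 0 appears in no bag.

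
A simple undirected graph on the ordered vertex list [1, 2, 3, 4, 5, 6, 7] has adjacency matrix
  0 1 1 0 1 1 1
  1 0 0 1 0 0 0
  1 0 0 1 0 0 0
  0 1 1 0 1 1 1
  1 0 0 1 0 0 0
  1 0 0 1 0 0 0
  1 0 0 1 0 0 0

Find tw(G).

A width-2 tree decomposition is:
Bags: B1 = {1, 4, 7}  B2 = {1, 4, 6}  B3 = {1, 2, 4}  B4 = {1, 3, 4}  B5 = {1, 4, 5}
Tree: B1–B2, B2–B3, B3–B4, B4–B5
Each bag holds 3 vertices, so the decomposition has width 2, which upper-bounds the treewidth. Since 4–7–1–6–4 is a cycle in G, G is not acyclic. Forests are exactly the graphs of treewidth ≤ 1, so tw(G) ≥ 2. Hence tw(G) = 2 exactly.

2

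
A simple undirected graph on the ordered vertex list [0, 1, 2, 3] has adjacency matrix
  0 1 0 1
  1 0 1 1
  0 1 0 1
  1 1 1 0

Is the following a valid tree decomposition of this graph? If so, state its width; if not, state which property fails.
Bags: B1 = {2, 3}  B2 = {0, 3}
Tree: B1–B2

No — vertex 1 appears in no bag.

A tree decomposition must satisfy three properties: every vertex lies in some bag; for every edge, both endpoints lie together in some bag; and for every vertex, the bags containing it form a connected subtree. Here vertex 1 appears in no bag, so the decomposition is invalid.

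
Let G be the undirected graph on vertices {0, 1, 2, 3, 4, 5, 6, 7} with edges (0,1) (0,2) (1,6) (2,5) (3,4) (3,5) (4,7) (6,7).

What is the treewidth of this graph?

2

A width-2 tree decomposition is:
Bags: B1 = {0, 1, 6}  B2 = {0, 2, 6}  B3 = {2, 5, 6}  B4 = {3, 5, 6}  B5 = {3, 4, 6}  B6 = {4, 6, 7}
Tree: B1–B2, B2–B3, B3–B4, B4–B5, B5–B6
Every bag has size at most 3, so the width is 3 − 1 = 2 and tw(G) ≤ 2. Since 6–1–0–2–5–3–4–7–6 is a cycle in G, G is not acyclic. Forests are exactly the graphs of treewidth ≤ 1, so tw(G) ≥ 2. The upper and lower bounds meet at 2, so that is the treewidth.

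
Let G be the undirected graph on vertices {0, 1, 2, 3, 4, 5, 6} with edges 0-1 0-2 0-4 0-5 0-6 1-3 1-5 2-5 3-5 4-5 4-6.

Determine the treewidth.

2

A width-2 tree decomposition is:
Bags: B1 = {0, 4, 5}  B2 = {0, 1, 5}  B3 = {0, 4, 6}  B4 = {0, 2, 5}  B5 = {1, 3, 5}
Tree: B1–B2, B1–B3, B1–B4, B2–B5
Each bag holds 3 vertices, so the decomposition has width 2, which upper-bounds the treewidth. Conversely, {0, 1, 5} is a clique of size 3, and the vertices of any clique must share a bag in every tree decomposition; so some bag has ≥ 3 vertices and tw(G) ≥ 2. Therefore the treewidth is 2.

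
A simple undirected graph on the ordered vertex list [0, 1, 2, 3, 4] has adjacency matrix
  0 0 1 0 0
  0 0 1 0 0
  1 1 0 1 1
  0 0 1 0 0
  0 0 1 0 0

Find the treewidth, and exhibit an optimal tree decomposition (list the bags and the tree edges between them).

The largest bag has 2 vertices, giving width 1; this decomposition certifies tw(G) ≤ 1. Any graph with an edge has treewidth ≥ 1, and G has the edge 1–2. The upper and lower bounds meet at 1, so that is the treewidth.

Treewidth 1.
One optimal decomposition is:
Bags: B1 = {1, 2}  B2 = {2, 3}  B3 = {0, 2}  B4 = {2, 4}
Tree: B1–B2, B1–B3, B1–B4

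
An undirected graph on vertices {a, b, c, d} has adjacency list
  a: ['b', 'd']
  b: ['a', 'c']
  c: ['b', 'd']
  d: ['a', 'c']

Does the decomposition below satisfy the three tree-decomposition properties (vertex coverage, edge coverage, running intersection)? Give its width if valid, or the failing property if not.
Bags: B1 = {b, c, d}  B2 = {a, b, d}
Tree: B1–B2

Vertex coverage: the bags together contain {a, b, c, d}, the full vertex set. Edge coverage: each edge of G has both endpoints in at least one bag. Running intersection: for every vertex, the bags containing it form a connected subtree. All three properties hold, so this is a valid tree decomposition of width max|bag| − 1 = 2, and hence tw(G) ≤ 2.

Yes; width 2.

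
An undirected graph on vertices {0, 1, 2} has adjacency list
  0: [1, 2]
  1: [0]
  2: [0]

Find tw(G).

1

A width-1 tree decomposition is:
Bags: B1 = {0, 2}  B2 = {0, 1}
Tree: B1–B2
Every bag has size at most 2, so the width is 2 − 1 = 1 and tw(G) ≤ 1. Any graph with an edge has treewidth ≥ 1, and G has the edge 2–0. Therefore the treewidth is 1.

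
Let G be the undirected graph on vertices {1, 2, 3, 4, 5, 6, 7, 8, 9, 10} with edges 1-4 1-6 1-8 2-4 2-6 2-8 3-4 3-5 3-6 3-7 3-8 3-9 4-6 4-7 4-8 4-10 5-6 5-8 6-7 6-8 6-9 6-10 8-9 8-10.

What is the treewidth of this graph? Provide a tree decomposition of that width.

Every bag has size at most 4, so the width is 4 − 1 = 3 and tw(G) ≤ 3. Conversely, {3, 6, 8, 9} is a clique of size 4, and the vertices of any clique must share a bag in every tree decomposition; so some bag has ≥ 4 vertices and tw(G) ≥ 3. Hence tw(G) = 3 exactly.

Treewidth 3.
One optimal decomposition is:
Bags: B1 = {3, 4, 6, 8}  B2 = {1, 4, 6, 8}  B3 = {3, 5, 6, 8}  B4 = {3, 4, 6, 7}  B5 = {3, 6, 8, 9}  B6 = {4, 6, 8, 10}  B7 = {2, 4, 6, 8}
Tree: B1–B2, B1–B3, B1–B4, B3–B5, B1–B6, B1–B7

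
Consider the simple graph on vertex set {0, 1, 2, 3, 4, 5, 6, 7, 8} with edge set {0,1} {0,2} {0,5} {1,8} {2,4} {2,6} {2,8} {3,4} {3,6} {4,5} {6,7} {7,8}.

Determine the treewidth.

3

A width-3 tree decomposition is:
Bags: B1 = {3, 4, 6, 7}  B2 = {2, 4, 6, 7}  B3 = {2, 4, 7, 8}  B4 = {2, 4, 5, 8}  B5 = {0, 2, 5, 8}  B6 = {0, 1, 5, 8}
Tree: B1–B2, B2–B3, B3–B4, B4–B5, B5–B6
The largest bag has 4 vertices, giving width 3; this decomposition certifies tw(G) ≤ 3. For the lower bound: the 4 vertex sets {3,6,7}, {4}, {2}, {0,1,5,8} are disjoint, each induces a connected subgraph, and every pair is joined by at least one edge of G. Contracting each set to a single vertex therefore yields K_{4} as a minor, and since treewidth is minor-monotone, tw(G) ≥ tw(K_{4}) = 3. Therefore the treewidth is 3.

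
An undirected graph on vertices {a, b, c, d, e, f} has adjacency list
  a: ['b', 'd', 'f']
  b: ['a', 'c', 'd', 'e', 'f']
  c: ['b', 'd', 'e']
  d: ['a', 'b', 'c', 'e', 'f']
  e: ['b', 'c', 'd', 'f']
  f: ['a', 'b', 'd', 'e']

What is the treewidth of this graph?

A width-3 tree decomposition is:
Bags: B1 = {b, c, d, e}  B2 = {b, d, e, f}  B3 = {a, b, d, f}
Tree: B1–B2, B2–B3
Each bag holds 4 vertices, so the decomposition has width 3, which upper-bounds the treewidth. For the lower bound, the 4 vertices {b, c, d, e} are pairwise adjacent, and any tree decomposition puts a clique entirely inside one bag — forcing width ≥ 3. The upper and lower bounds meet at 3, so that is the treewidth.

3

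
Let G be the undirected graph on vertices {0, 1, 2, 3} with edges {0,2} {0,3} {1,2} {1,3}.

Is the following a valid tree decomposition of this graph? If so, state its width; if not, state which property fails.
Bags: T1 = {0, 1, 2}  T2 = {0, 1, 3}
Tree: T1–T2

Yes; width 2.

Vertex coverage: the bags together contain {0, 1, 2, 3}, the full vertex set. Edge coverage: each edge of G has both endpoints in at least one bag. Running intersection: for every vertex, the bags containing it form a connected subtree. All three properties hold, so this is a valid tree decomposition of width max|bag| − 1 = 2, and hence tw(G) ≤ 2.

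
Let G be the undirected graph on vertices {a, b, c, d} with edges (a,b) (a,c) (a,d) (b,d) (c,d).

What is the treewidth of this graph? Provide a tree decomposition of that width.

The largest bag has 3 vertices, giving width 2; this decomposition certifies tw(G) ≤ 2. For the lower bound, the 3 vertices {a, c, d} are pairwise adjacent, and any tree decomposition puts a clique entirely inside one bag — forcing width ≥ 2. The upper and lower bounds meet at 2, so that is the treewidth.

Treewidth 2.
One such decomposition:
Bags: B1 = {a, b, d}  B2 = {a, c, d}
Tree: B1–B2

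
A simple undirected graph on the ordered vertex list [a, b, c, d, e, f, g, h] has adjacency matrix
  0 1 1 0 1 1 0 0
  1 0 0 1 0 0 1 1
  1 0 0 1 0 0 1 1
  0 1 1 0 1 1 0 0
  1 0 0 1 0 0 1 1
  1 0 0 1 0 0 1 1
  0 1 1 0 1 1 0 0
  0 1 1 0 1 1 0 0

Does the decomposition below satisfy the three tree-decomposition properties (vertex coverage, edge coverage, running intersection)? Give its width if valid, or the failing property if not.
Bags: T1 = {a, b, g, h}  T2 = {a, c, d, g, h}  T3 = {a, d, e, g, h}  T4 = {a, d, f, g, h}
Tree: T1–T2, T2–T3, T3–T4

No — edge (d,b) lies in no bag.

A tree decomposition must satisfy three properties: every vertex lies in some bag; for every edge, both endpoints lie together in some bag; and for every vertex, the bags containing it form a connected subtree. Here edge (d,b) lies in no bag, so the decomposition is invalid.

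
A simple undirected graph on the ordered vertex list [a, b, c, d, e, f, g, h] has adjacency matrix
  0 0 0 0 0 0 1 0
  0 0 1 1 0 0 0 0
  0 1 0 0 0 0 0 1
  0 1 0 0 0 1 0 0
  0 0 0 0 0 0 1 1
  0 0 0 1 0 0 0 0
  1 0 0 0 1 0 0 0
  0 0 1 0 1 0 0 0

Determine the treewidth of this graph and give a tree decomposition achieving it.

Every bag has size at most 2, so the width is 2 − 1 = 1 and tw(G) ≤ 1. G has an edge, so its treewidth is at least 1. The upper and lower bounds meet at 1, so that is the treewidth.

Treewidth 1.
Bags: B1 = {d, f}  B2 = {b, d}  B3 = {b, c}  B4 = {c, h}  B5 = {e, h}  B6 = {e, g}  B7 = {a, g}
Tree: B1–B2, B2–B3, B3–B4, B4–B5, B5–B6, B6–B7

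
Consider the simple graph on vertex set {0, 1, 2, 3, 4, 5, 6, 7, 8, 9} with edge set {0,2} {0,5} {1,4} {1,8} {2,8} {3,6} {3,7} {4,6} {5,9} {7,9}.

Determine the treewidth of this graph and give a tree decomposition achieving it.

The largest bag has 3 vertices, giving width 2; this decomposition certifies tw(G) ≤ 2. The edges 1–8–2–0–5–9–7–3–6–4–1 form a cycle, so G is not a tree and its treewidth is at least 2. Hence tw(G) = 2 exactly.

Treewidth 2.
One such decomposition:
Bags: B1 = {1, 2, 8}  B2 = {0, 1, 2}  B3 = {0, 1, 5}  B4 = {1, 5, 9}  B5 = {1, 7, 9}  B6 = {1, 3, 7}  B7 = {1, 3, 6}  B8 = {1, 4, 6}
Tree: B1–B2, B2–B3, B3–B4, B4–B5, B5–B6, B6–B7, B7–B8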